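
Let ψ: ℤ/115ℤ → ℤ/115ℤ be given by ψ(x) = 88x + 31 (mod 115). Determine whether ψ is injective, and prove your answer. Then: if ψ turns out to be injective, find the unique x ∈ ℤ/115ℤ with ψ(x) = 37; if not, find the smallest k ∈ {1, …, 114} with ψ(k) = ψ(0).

If ψ(x_1) = ψ(x_2), then 88x_1 ≡ 88x_2 (mod 115). Because gcd(88, 115) = 1, we may cancel 88 to get x_1 ≡ x_2 (mod 115).
So ψ is injective.
We now compute 88⁻¹ mod 115 explicitly. Euclid's algorithm: 115 = 1·88 + 27, 88 = 3·27 + 7, 27 = 3·7 + 6, 7 = 1·6 + 1; back-substituting gives 1 = 17·88 − 13·115, so 88⁻¹ ≡ 17 (mod 115).
Since ψ is injective, we find ψ⁻¹(37): we need 88x ≡ 37 − 31 ≡ 6 (mod 115). Using 88⁻¹ = 17: x ≡ 17·6 = 102, so x = 102.
Check: ψ(102) = 88·102 + 31 = 9007 = 78·115 + 37 ≡ 37 (mod 115).

102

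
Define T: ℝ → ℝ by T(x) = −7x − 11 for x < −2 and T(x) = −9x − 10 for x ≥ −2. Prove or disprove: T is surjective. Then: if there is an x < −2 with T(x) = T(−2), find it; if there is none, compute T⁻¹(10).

-19/7

Both pieces are strictly decreasing (slopes −7 and −9), so each is injective on its own interval.
The left piece maps (−∞, −2) onto (3, ∞); the right piece maps [−2, ∞) onto (−∞, 8].
The union (3, ∞) ∪ (−∞, 8] covers ℝ, so T is surjective.
For the follow-up: the images overlap, so an x < −2 with T(x) = T(−2) exists. T(−2) = 8; solving −7x − 11 = 8 for x < −2 gives x = (8 + 11)/(−7) = −19/7.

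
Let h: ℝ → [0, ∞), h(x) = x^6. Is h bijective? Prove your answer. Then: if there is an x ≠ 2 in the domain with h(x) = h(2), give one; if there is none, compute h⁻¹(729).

h(2) = 64 = (−2)^6 = h(−2) (since 6 is even), with 2 ≠ −2. So h is not injective, hence not bijective.
For the follow-up, such an x exists: taking x = −2 ∈ ℝ gives h(−2) = 64 = h(2) with −2 ≠ 2.

-2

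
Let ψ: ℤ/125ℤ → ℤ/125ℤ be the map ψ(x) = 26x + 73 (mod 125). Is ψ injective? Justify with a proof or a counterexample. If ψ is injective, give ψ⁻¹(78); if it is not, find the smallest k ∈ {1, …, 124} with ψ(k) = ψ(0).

5

Suppose ψ(s) = ψ(t) in ℤ/125ℤ. Then 26s + 73 ≡ 26t + 73 (mod 125), thus 26(s − t) ≡ 0 (mod 125).
Since gcd(26, 125) = 1, 26 is invertible modulo 125, hence s − t ≡ 0 (mod 125), i.e. s = t.
Thus ψ is injective.
We now compute 26⁻¹ mod 125 explicitly. Euclid's algorithm: 125 = 4·26 + 21, 26 = 1·21 + 5, 21 = 4·5 + 1; back-substituting gives 1 = 101·26 − 21·125, so 26⁻¹ ≡ 101 (mod 125).
Since ψ is injective, we find ψ⁻¹(78): we need 26x ≡ 78 − 73 ≡ 5 (mod 125). Using 26⁻¹ = 101: x ≡ 101·5 = 505 = 4·125 + 5, so x = 5.
Check: ψ(5) = 26·5 + 73 = 203 = 1·125 + 78 ≡ 78 (mod 125).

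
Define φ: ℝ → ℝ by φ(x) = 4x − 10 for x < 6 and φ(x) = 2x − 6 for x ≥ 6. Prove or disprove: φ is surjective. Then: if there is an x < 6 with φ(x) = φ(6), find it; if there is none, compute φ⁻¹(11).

4

Both pieces are strictly increasing (slopes 4 and 2), so each is injective on its own interval.
The left piece maps (−∞, 6) onto (−∞, 14); the right piece maps [6, ∞) onto [6, ∞).
The union (−∞, 14) ∪ [6, ∞) covers ℝ, so φ is surjective.
For the follow-up: the images overlap, so an x < 6 with φ(x) = φ(6) exists. φ(6) = 6; solving 4x − 10 = 6 for x < 6 gives x = (6 + 10)/4 = 4.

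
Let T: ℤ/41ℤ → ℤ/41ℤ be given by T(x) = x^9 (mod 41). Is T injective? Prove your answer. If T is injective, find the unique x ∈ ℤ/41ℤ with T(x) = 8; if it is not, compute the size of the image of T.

5

Since 41 is prime, the nonzero elements of ℤ/41ℤ form a cyclic group of order 40.
As gcd(9, 40) = 1, raising to the 9th power is a bijection on this group: if s^9 ≡ t^9 then (st^{−1})^9 = 1, and the only element of order dividing gcd(9, 40) = 1 is 1, so s = t.
With T(0) = 0 this makes T injective on all of ℤ/41ℤ, hence bijective (finite equal-size domain and codomain). In particular T is injective.
Since T is injective, we find the preimage of 8. The inverse of x ↦ x^9 on (ℤ/41ℤ)^× is x ↦ x^9, because 9·9 = 81 = 2·40 + 1 ≡ 1 (mod 40) and x^{40} = 1 for x ≠ 0 (Fermat). So T⁻¹(8) = 8^9 mod 41.
Repeated squaring mod 41: 8^1 ≡ 8, 8^2 ≡ 8² = 64 ≡ 23, 8^4 ≡ 23² = 529 ≡ 37, 8^8 ≡ 37² = 1369 ≡ 16. Since 9 = 8 + 1, 8^9 ≡ 16·8: 16·8 = 128 ≡ 5. So 8^9 ≡ 5 (mod 41).
Hence T⁻¹(8) = 5.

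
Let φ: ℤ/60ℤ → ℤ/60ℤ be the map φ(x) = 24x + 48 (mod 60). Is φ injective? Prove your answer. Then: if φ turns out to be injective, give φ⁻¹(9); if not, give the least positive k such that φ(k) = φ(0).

5

We have gcd(24, 60) = 12 > 1. Taking a = 0 and b = 5: φ(0) = 48 and φ(5) = 24·5 + 48 = 168 ≡ 48 (mod 60).
So φ(0) = φ(5) while 0 ≠ 5, thus φ is not injective.
Since φ is not injective, we find the least positive k with φ(k) = φ(0): this means 24k ≡ 0 (mod 60), i.e. 60 ∣ 24k. Since gcd(24, 60) = 12, dividing through by 12 this holds exactly when 5 ∣ 2k, and as gcd(2, 5) = 1, exactly when 5 ∣ k.
The smallest positive such k is 5.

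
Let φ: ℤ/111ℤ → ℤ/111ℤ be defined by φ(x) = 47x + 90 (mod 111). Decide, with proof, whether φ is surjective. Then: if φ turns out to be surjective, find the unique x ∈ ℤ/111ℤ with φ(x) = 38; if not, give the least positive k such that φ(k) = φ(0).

Since gcd(47, 111) = 1, 47 is invertible modulo 111. Euclid's algorithm: 111 = 2·47 + 17, 47 = 2·17 + 13, 17 = 1·13 + 4, 13 = 3·4 + 1; back-substituting gives 1 = 26·47 − 11·111, so 47⁻¹ ≡ 26 (mod 111).
For any y ∈ ℤ/111ℤ, x = 26(y − 90) mod 111 satisfies φ(x) = 47·26(y − 90) + 90 ≡ y (since 47·26 ≡ 1 mod 111). So every y has a preimage.
Thus φ is surjective.
Since φ is surjective, we compute φ⁻¹(38): solve 47x + 90 ≡ 38 (mod 111), i.e. 47x ≡ 59 (mod 111).
Multiplying by 47⁻¹ = 26 gives x ≡ 26·59 = 1534 = 13·111 + 91 ≡ 91 (mod 111).
Check: φ(91) = 47·91 + 90 = 4367 = 39·111 + 38 ≡ 38 (mod 111).

91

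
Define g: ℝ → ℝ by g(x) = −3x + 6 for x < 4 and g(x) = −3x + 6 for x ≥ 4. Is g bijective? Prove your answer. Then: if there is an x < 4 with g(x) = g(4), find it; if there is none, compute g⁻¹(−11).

Both pieces are strictly decreasing (slopes −3 and −3), so each is injective on its own interval.
The left piece maps (−∞, 4) onto (−6, ∞); the right piece maps [4, ∞) onto (−∞, −6].
Since −6 = −6, the images partition ℝ: g is injective and surjective, hence bijective.
Because the two images are disjoint, no x < 4 has g(x) = g(4), so we compute g⁻¹(−11): −11 lies in (−∞, −6], so solve −3x + 6 = −11: x = (−11 − 6)/(−3) = 17/3.

17/3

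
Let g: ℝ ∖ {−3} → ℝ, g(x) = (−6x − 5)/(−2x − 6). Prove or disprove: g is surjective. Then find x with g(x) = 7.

If g(x) = 3, cross-multiplying gives −2(−6x − 5) = −6(−2x − 6), which simplifies to 10 = 36 — false.  So 3 has no preimage and g is not surjective.
Solving g(x) = 7: cross-multiplying gives −6x − 5 = 7(−2x − 6), which rearranges to 8x = −37, so x = −37/8.

-37/8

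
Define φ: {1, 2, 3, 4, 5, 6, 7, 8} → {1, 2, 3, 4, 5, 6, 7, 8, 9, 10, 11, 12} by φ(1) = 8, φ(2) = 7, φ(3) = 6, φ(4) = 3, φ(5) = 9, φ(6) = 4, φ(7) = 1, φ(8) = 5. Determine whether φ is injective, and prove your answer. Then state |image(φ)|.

The values φ(1), …, φ(8) are 8, 7, 6, 3, 9, 4, 1, 5 — all distinct.
So φ(x_1) = φ(x_2) only when x_1 = x_2, and φ is injective.
The image of φ is {1, 3, 4, 5, 6, 7, 8, 9}, which has 8 elements.

8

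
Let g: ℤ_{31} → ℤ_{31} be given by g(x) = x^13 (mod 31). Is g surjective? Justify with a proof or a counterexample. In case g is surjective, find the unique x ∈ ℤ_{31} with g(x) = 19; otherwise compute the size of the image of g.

Since 31 is prime, the nonzero elements of ℤ_{31} form a cyclic group of order 30.
As gcd(13, 30) = 1, raising to the 13th power is a bijection on this group: if s^13 ≡ t^13 then (st^{−1})^13 = 1, and the only element of order dividing gcd(13, 30) = 1 is 1, so s = t.
With g(0) = 0 this makes g injective on all of ℤ_{31}, hence bijective (finite equal-size domain and codomain). In particular g is surjective.
Since g is surjective, we find the preimage of 19. The inverse of x ↦ x^13 on (ℤ_{31})^× is x ↦ x^7, because 13·7 = 91 = 3·30 + 1 ≡ 1 (mod 30) and x^{30} = 1 for x ≠ 0 (Fermat). So g⁻¹(19) = 19^7 mod 31.
Repeated squaring mod 31: 19^1 ≡ 19, 19^2 ≡ 19² = 361 ≡ 20, 19^4 ≡ 20² = 400 ≡ 28. Since 7 = 4 + 2 + 1, 19^7 ≡ 28·20·19: 28·20 = 560 ≡ 2, then 2·19 = 38 ≡ 7. So 19^7 ≡ 7 (mod 31).
Hence g⁻¹(19) = 7.

7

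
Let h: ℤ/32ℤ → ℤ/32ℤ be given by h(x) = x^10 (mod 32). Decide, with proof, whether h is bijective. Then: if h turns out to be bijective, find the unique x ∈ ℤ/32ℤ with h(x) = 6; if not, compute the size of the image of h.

5

h(0) = 0^10 = 0.
h(2): Repeated squaring mod 32: 2^1 ≡ 2, 2^2 ≡ 2² = 4, 2^4 ≡ 4² = 16, 2^8 ≡ 16² = 256 ≡ 0. Since 10 = 8 + 2, 2^10 ≡ 0·4: 0·4 = 0. So 2^10 ≡ 0 (mod 32).
So h(0) = h(2) = 0 while 0 ≠ 2, hence h is not injective, hence not bijective.
Since h is not bijective, we determine |image(h)|. Computing x^10 mod 32 for each x (by repeated squaring, reducing mod 32 at every step), the values h(0), h(1), …, h(31) are: 0, 1, 0, 9, 0, 25, 0, 17, 0, 17, 0, 25, 0, 9, 0, 1, 0, 1, 0, 9, 0, 25, 0, 17, 0, 17, 0, 25, 0, 9, 0, 1.
The distinct values are {0, 1, 9, 17, 25}; there are 5 of them.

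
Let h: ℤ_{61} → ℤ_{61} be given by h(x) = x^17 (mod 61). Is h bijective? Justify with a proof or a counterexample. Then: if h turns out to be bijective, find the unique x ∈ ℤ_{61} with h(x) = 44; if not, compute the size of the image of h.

2

Since 61 is prime, the nonzero elements of ℤ_{61} form a cyclic group of order 60.
As gcd(17, 60) = 1, raising to the 17th power is a bijection on this group: if s^17 ≡ t^17 then (st^{−1})^17 = 1, and the only element of order dividing gcd(17, 60) = 1 is 1, so s = t.
With h(0) = 0 this makes h injective on all of ℤ_{61}, hence bijective (finite equal-size domain and codomain). In particular h is bijective.
Since h is bijective, we find the preimage of 44. The inverse of x ↦ x^17 on (ℤ_{61})^× is x ↦ x^53, because 17·53 = 901 = 15·60 + 1 ≡ 1 (mod 60) and x^{60} = 1 for x ≠ 0 (Fermat). So h⁻¹(44) = 44^53 mod 61.
Repeated squaring mod 61: 44^1 ≡ 44, 44^2 ≡ 44² = 1936 ≡ 45, 44^4 ≡ 45² = 2025 ≡ 12, 44^8 ≡ 12² = 144 ≡ 22, 44^16 ≡ 22² = 484 ≡ 57, 44^32 ≡ 57² = 3249 ≡ 16. Since 53 = 32 + 16 + 4 + 1, 44^53 ≡ 16·57·12·44: 16·57 = 912 ≡ 58, then 58·12 = 696 ≡ 25, then 25·44 = 1100 ≡ 2. So 44^53 ≡ 2 (mod 61).
Hence h⁻¹(44) = 2.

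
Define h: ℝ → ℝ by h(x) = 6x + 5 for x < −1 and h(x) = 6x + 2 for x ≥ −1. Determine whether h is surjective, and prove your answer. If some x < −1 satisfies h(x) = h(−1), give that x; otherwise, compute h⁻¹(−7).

-3/2

Both pieces are strictly increasing (slopes 6 and 6), so each is injective on its own interval.
The left piece maps (−∞, −1) onto (−∞, −1); the right piece maps [−1, ∞) onto [−4, ∞).
The union (−∞, −1) ∪ [−4, ∞) covers ℝ, so h is surjective.
For the follow-up: the images overlap, so an x < −1 with h(x) = h(−1) exists. h(−1) = −4; solving 6x + 5 = −4 for x < −1 gives x = (−4 − 5)/6 = −3/2.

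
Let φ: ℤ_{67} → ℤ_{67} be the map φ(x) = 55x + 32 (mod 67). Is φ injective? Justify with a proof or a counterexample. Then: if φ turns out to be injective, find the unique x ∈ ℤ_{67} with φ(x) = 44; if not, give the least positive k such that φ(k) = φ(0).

Recall: φ is injective when φ(x_1) = φ(x_2) forces x_1 = x_2.
If φ(x_1) = φ(x_2), then 55x_1 ≡ 55x_2 (mod 67). Because gcd(55, 67) = 1, we may cancel 55 to get x_1 ≡ x_2 (mod 67).
So φ is injective.
We now compute 55⁻¹ mod 67 explicitly. Euclid's algorithm: 67 = 1·55 + 12, 55 = 4·12 + 7, 12 = 1·7 + 5, 7 = 1·5 + 2, 5 = 2·2 + 1; back-substituting gives 1 = 39·55 − 32·67, so 55⁻¹ ≡ 39 (mod 67).
Since φ is injective, we find φ⁻¹(44): we need 55x ≡ 44 − 32 ≡ 12 (mod 67). Using 55⁻¹ = 39: x ≡ 39·12 = 468 = 6·67 + 66, so x = 66.
Check: φ(66) = 55·66 + 32 = 3662 = 54·67 + 44 ≡ 44 (mod 67).

66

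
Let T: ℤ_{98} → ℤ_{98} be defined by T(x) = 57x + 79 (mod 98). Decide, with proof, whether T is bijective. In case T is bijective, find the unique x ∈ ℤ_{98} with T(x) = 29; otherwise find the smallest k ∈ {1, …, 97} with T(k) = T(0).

6

Suppose T(u) = T(v) in ℤ_{98}. Then 57u + 79 ≡ 57v + 79 (mod 98), therefore 57(u − v) ≡ 0 (mod 98).
Since gcd(57, 98) = 1, 57 is invertible modulo 98, so u − v ≡ 0 (mod 98), i.e. u = v.
We now compute 57⁻¹ mod 98 explicitly. Euclid's algorithm: 98 = 1·57 + 41, 57 = 1·41 + 16, 41 = 2·16 + 9, 16 = 1·9 + 7, 9 = 1·7 + 2, 7 = 3·2 + 1; back-substituting gives 1 = 43·57 − 25·98, so 57⁻¹ ≡ 43 (mod 98).
Then y ↦ 43(y − 79) is a two-sided inverse to T, so every y ∈ ℤ_{98} has a preimage.
Therefore T is bijective.
Since T is bijective, we find T⁻¹(29): we need 57x ≡ 29 − 79 ≡ 48 (mod 98). Using 57⁻¹ = 43: x ≡ 43·48 = 2064 = 21·98 + 6, so x = 6.
Check: T(6) = 57·6 + 79 = 421 = 4·98 + 29 ≡ 29 (mod 98).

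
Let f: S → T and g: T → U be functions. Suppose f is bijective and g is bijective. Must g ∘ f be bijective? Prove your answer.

bijective

Injectivity: if g(f(x_1)) = g(f(x_2)) then f(x_1) = f(x_2) (g injective) so x_1 = x_2 (f injective).
Surjectivity: for c ∈ U pick b with g(b) = c, then a with f(a) = b; then (g ∘ f)(a) = c.
Hence g ∘ f is bijective.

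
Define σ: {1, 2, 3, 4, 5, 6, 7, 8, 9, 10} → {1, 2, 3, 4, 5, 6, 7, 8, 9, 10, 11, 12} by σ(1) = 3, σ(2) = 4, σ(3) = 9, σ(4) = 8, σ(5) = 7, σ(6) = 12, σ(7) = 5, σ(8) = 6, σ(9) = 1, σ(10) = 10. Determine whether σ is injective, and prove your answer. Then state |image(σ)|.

10

The values σ(1), …, σ(10) are 3, 4, 9, 8, 7, 12, 5, 6, 1, 10 — all distinct.
So σ(a) = σ(b) only when a = b, and σ is injective.
The image of σ is {1, 3, 4, 5, 6, 7, 8, 9, 10, 12}, which has 10 elements.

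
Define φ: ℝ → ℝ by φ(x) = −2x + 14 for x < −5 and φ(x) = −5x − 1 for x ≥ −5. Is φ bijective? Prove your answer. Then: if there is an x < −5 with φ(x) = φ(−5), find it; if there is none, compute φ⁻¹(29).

Both pieces are strictly decreasing (slopes −2 and −5), so each is injective on its own interval.
The left piece maps (−∞, −5) onto (24, ∞); the right piece maps [−5, ∞) onto (−∞, 24].
Since 24 = 24, the images partition ℝ: φ is injective and surjective, hence bijective.
Because the two images are disjoint, no x < −5 has φ(x) = φ(−5), so we compute φ⁻¹(29): 29 lies in (24, ∞), so solve −2x + 14 = 29: x = (29 − 14)/(−2) = −15/2.

-15/2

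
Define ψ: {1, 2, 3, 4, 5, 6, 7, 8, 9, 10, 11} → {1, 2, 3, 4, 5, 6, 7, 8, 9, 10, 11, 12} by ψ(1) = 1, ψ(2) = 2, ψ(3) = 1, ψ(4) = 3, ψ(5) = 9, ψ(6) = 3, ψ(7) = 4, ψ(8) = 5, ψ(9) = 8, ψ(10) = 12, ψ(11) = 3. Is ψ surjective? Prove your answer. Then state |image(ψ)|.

8

No element maps to 6, so ψ is not surjective.
The image of ψ is {1, 2, 3, 4, 5, 8, 9, 12}, which has 8 elements.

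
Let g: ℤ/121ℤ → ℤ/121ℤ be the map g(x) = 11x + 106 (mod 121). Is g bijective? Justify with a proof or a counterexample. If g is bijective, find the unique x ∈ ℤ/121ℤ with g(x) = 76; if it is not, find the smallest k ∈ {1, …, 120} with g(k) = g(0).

11

We have gcd(11, 121) = 11 > 1. Taking a = 0 and b = 11: g(0) = 106 and g(11) = 11·11 + 106 = 227 ≡ 106 (mod 121).
So g(0) = g(11) while 0 ≠ 11, thus g is not injective, hence not bijective.
Since g is not bijective, we find the least positive k with g(k) = g(0): this means 11k ≡ 0 (mod 121), i.e. 121 ∣ 11k. Since gcd(11, 121) = 11, dividing through by 11 this holds exactly when 11 ∣ k.
The smallest positive such k is 11.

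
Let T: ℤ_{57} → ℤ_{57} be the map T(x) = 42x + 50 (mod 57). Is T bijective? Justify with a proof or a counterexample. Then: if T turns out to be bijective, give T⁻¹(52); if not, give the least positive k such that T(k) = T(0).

By definition, T is injective when T(s) = T(t) forces s = t.
We have gcd(42, 57) = 3 > 1. Taking s = 0 and t = 19: T(0) = 50 and T(19) = 42·19 + 50 = 848 ≡ 50 (mod 57).
So T(0) = T(19) while 0 ≠ 19, thus T is not injective, hence not bijective.
Since T is not bijective, we find the least positive k with T(k) = T(0): this means 42k ≡ 0 (mod 57), i.e. 57 ∣ 42k. Since gcd(42, 57) = 3, dividing through by 3 this holds exactly when 19 ∣ 14k, and as gcd(14, 19) = 1, exactly when 19 ∣ k.
The smallest positive such k is 19.

19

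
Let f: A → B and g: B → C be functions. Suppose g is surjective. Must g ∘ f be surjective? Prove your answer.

No. Take A = {1}, B = C = {1, 2, 3, 4}, f(1) = 1, and g = identity (surjective).
Then (g ∘ f)(1) = 1, and 4 ∈ C has no preimage under g ∘ f, so g ∘ f is not surjective.

not surjective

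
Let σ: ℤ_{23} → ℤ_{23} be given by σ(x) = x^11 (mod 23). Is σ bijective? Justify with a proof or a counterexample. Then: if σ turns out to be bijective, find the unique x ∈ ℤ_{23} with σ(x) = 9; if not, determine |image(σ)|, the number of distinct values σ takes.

3

σ(1) = 1^11 = 1.
σ(2): Repeated squaring mod 23: 2^1 ≡ 2, 2^2 ≡ 2² = 4, 2^4 ≡ 4² = 16, 2^8 ≡ 16² = 256 ≡ 3. Since 11 = 8 + 2 + 1, 2^11 ≡ 3·4·2: 3·4 = 12, then 12·2 = 24 ≡ 1. So 2^11 ≡ 1 (mod 23).
So σ(1) = σ(2) = 1 while 1 ≠ 2, thus σ is not injective, hence not bijective.
Since σ is not bijective, we determine |image(σ)|. Computing x^11 mod 23 for each x (by repeated squaring, reducing mod 23 at every step), the values σ(0), σ(1), …, σ(22) are: 0, 1, 1, 1, 1, 22, 1, 22, 1, 1, 22, 22, 1, 1, 22, 22, 1, 22, 1, 22, 22, 22, 22.
The distinct values are {0, 1, 22}; there are 3 of them.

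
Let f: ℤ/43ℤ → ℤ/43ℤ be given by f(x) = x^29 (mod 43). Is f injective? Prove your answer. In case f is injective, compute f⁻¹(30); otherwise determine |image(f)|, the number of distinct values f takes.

Since 43 is prime, the nonzero elements of ℤ/43ℤ form a cyclic group of order 42.
As gcd(29, 42) = 1, raising to the 29th power is a bijection on this group: if s^29 ≡ t^29 then (st^{−1})^29 = 1, and the only element of order dividing gcd(29, 42) = 1 is 1, so s = t.
With f(0) = 0 this makes f injective on all of ℤ/43ℤ, hence bijective (finite equal-size domain and codomain). In particular f is injective.
Since f is injective, we find the preimage of 30. The inverse of x ↦ x^29 on (ℤ/43ℤ)^× is x ↦ x^29, because 29·29 = 841 = 20·42 + 1 ≡ 1 (mod 42) and x^{42} = 1 for x ≠ 0 (Fermat). So f⁻¹(30) = 30^29 mod 43.
Repeated squaring mod 43: 30^1 ≡ 30, 30^2 ≡ 30² = 900 ≡ 40, 30^4 ≡ 40² = 1600 ≡ 9, 30^8 ≡ 9² = 81 ≡ 38, 30^16 ≡ 38² = 1444 ≡ 25. Since 29 = 16 + 8 + 4 + 1, 30^29 ≡ 25·38·9·30: 25·38 = 950 ≡ 4, then 4·9 = 36, then 36·30 = 1080 ≡ 5. So 30^29 ≡ 5 (mod 43).
Hence f⁻¹(30) = 5.

5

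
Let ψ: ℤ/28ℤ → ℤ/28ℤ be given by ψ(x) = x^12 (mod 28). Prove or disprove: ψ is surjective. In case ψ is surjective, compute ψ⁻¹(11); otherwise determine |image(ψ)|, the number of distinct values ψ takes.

ψ(1) = 1^12 = 1.
ψ(3): Repeated squaring mod 28: 3^1 ≡ 3, 3^2 ≡ 3² = 9, 3^4 ≡ 9² = 81 ≡ 25, 3^8 ≡ 25² = 625 ≡ 9. Since 12 = 8 + 4, 3^12 ≡ 9·25: 9·25 = 225 ≡ 1. So 3^12 ≡ 1 (mod 28).
So ψ(1) = ψ(3) = 1 while 1 ≠ 3, thus ψ is not injective.
A non-injective map from the 28-element set ℤ/28ℤ to itself takes at most 27 distinct values, so it cannot be surjective. So ψ is not surjective.
Since ψ is not surjective, we determine |image(ψ)|. Computing x^12 mod 28 for each x (by repeated squaring, reducing mod 28 at every step), the values ψ(0), ψ(1), …, ψ(27) are: 0, 1, 8, 1, 8, 1, 8, 21, 8, 1, 8, 1, 8, 1, 0, 1, 8, 1, 8, 1, 8, 21, 8, 1, 8, 1, 8, 1.
The distinct values are {0, 1, 8, 21}; there are 4 of them.

4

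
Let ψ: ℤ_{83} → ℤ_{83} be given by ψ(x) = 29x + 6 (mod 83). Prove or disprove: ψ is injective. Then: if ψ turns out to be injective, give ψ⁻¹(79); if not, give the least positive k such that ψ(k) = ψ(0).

34

Recall that injectivity means: for all a, b in the domain, ψ(a) = ψ(b) implies a = b.
Suppose ψ(a) = ψ(b) in ℤ_{83}. Then 29a + 6 ≡ 29b + 6 (mod 83), therefore 29(a − b) ≡ 0 (mod 83).
Since gcd(29, 83) = 1, 29 is invertible modulo 83, hence a − b ≡ 0 (mod 83), i.e. a = b.
Therefore ψ is injective.
We now compute 29⁻¹ mod 83 explicitly. Euclid's algorithm: 83 = 2·29 + 25, 29 = 1·25 + 4, 25 = 6·4 + 1; back-substituting gives 1 = 63·29 − 22·83, so 29⁻¹ ≡ 63 (mod 83).
Since ψ is injective, we find ψ⁻¹(79): we need 29x ≡ 79 − 6 ≡ 73 (mod 83). Using 29⁻¹ = 63: x ≡ 63·73 = 4599 = 55·83 + 34, so x = 34.
Check: ψ(34) = 29·34 + 6 = 992 = 11·83 + 79 ≡ 79 (mod 83).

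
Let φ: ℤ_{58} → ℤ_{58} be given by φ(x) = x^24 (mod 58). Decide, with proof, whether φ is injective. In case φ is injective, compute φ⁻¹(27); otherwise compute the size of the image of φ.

φ(3): Repeated squaring mod 58: 3^1 ≡ 3, 3^2 ≡ 3² = 9, 3^4 ≡ 9² = 81 ≡ 23, 3^8 ≡ 23² = 529 ≡ 7, 3^16 ≡ 7² = 49. Since 24 = 16 + 8, 3^24 ≡ 49·7: 49·7 = 343 ≡ 53. So 3^24 ≡ 53 (mod 58).
φ(7): Repeated squaring mod 58: 7^1 ≡ 7, 7^2 ≡ 7² = 49, 7^4 ≡ 49² = 2401 ≡ 23, 7^8 ≡ 23² = 529 ≡ 7, 7^16 ≡ 7² = 49. Since 24 = 16 + 8, 7^24 ≡ 49·7: 49·7 = 343 ≡ 53. So 7^24 ≡ 53 (mod 58).
So φ(3) = φ(7) = 53 while 3 ≠ 7, thus φ is not injective.
Since φ is not injective, we determine |image(φ)|. Computing x^24 mod 58 for each x (by repeated squaring, reducing mod 58 at every step), the values φ(0), φ(1), …, φ(57) are: 0, 1, 20, 53, 52, 49, 16, 53, 54, 25, 52, 7, 30, 7, 16, 45, 36, 1, 36, 23, 54, 25, 24, 45, 20, 23, 24, 49, 30, 29, 30, 49, 24, 23, 20, 45, 24, 25, 54, 23, 36, 1, 36, 45, 16, 7, 30, 7, 52, 25, 54, 53, 16, 49, 52, 53, 20, 1.
The distinct values are {0, 1, 7, 16, 20, 23, 24, 25, 29, 30, 36, 45, 49, 52, 53, 54}; there are 16 of them.

16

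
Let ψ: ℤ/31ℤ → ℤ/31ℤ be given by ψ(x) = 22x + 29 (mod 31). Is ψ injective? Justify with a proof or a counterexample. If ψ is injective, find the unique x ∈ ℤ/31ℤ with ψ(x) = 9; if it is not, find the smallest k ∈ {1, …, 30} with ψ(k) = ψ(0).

Recall that ψ is injective when ψ(s) = ψ(t) forces s = t.
If ψ(s) = ψ(t), then 22s ≡ 22t (mod 31). Because gcd(22, 31) = 1, we may cancel 22 to get s ≡ t (mod 31).
Thus ψ is injective.
We now compute 22⁻¹ mod 31 explicitly. Euclid's algorithm: 31 = 1·22 + 9, 22 = 2·9 + 4, 9 = 2·4 + 1; back-substituting gives 1 = 24·22 − 17·31, so 22⁻¹ ≡ 24 (mod 31).
Since ψ is injective, we compute ψ⁻¹(9): solve 22x + 29 ≡ 9 (mod 31), i.e. 22x ≡ 11 (mod 31).
Multiplying by 22⁻¹ = 24 gives x ≡ 24·11 = 264 = 8·31 + 16 ≡ 16 (mod 31).
Check: ψ(16) = 22·16 + 29 = 381 = 12·31 + 9 ≡ 9 (mod 31).

16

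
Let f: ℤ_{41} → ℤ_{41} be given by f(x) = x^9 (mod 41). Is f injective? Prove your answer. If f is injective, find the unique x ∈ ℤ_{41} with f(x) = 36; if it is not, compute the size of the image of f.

Since 41 is prime, the nonzero elements of ℤ_{41} form a cyclic group of order 40.
As gcd(9, 40) = 1, raising to the 9th power is a bijection on this group: if a^9 ≡ b^9 then (ab^{−1})^9 = 1, and the only element of order dividing gcd(9, 40) = 1 is 1, so a = b.
With f(0) = 0 this makes f injective on all of ℤ_{41}, hence bijective (finite equal-size domain and codomain). In particular f is injective.
Since f is injective, we find the preimage of 36. The inverse of x ↦ x^9 on (ℤ_{41})^× is x ↦ x^9, because 9·9 = 81 = 2·40 + 1 ≡ 1 (mod 40) and x^{40} = 1 for x ≠ 0 (Fermat). So f⁻¹(36) = 36^9 mod 41.
Repeated squaring mod 41: 36^1 ≡ 36, 36^2 ≡ 36² = 1296 ≡ 25, 36^4 ≡ 25² = 625 ≡ 10, 36^8 ≡ 10² = 100 ≡ 18. Since 9 = 8 + 1, 36^9 ≡ 18·36: 18·36 = 648 ≡ 33. So 36^9 ≡ 33 (mod 41).
Hence f⁻¹(36) = 33.

33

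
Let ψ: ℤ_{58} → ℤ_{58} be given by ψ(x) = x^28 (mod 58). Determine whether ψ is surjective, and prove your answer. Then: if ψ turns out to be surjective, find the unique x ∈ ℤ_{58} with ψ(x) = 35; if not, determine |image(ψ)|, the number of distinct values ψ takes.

ψ(1) = 1^28 = 1.
ψ(3): Repeated squaring mod 58: 3^1 ≡ 3, 3^2 ≡ 3² = 9, 3^4 ≡ 9² = 81 ≡ 23, 3^8 ≡ 23² = 529 ≡ 7, 3^16 ≡ 7² = 49. Since 28 = 16 + 8 + 4, 3^28 ≡ 49·7·23: 49·7 = 343 ≡ 53, then 53·23 = 1219 ≡ 1. So 3^28 ≡ 1 (mod 58).
So ψ(1) = ψ(3) = 1 while 1 ≠ 3, so ψ is not injective.
A non-injective map from the 58-element set ℤ_{58} to itself takes at most 57 distinct values, so it cannot be surjective. So ψ is not surjective.
Since ψ is not surjective, we determine |image(ψ)|. Computing x^28 mod 58 for each x (by repeated squaring, reducing mod 58 at every step), the values ψ(0), ψ(1), …, ψ(57) are: 0, 1, 30, 1, 30, 1, 30, 1, 30, 1, 30, 1, 30, 1, 30, 1, 30, 1, 30, 1, 30, 1, 30, 1, 30, 1, 30, 1, 30, 29, 30, 1, 30, 1, 30, 1, 30, 1, 30, 1, 30, 1, 30, 1, 30, 1, 30, 1, 30, 1, 30, 1, 30, 1, 30, 1, 30, 1.
The distinct values are {0, 1, 29, 30}; there are 4 of them.

4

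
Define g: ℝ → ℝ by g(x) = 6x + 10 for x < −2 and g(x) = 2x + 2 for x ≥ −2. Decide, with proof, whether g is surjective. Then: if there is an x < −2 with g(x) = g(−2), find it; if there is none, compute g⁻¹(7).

5/2

Both pieces are strictly increasing (slopes 6 and 2), so each is injective on its own interval.
The left piece maps (−∞, −2) onto (−∞, −2); the right piece maps [−2, ∞) onto [−2, ∞).
These images together cover ℝ, so g is surjective.
Because the two images are disjoint, no x < −2 has g(x) = g(−2), so we compute g⁻¹(7): 7 lies in [−2, ∞), so solve 2x + 2 = 7: x = (7 − 2)/2 = 5/2.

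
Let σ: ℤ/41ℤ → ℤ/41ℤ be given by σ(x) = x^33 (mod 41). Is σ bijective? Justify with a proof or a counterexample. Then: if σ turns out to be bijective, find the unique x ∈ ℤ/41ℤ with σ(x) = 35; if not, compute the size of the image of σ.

Since 41 is prime, the nonzero elements of ℤ/41ℤ form a cyclic group of order 40.
As gcd(33, 40) = 1, raising to the 33rd power is a bijection on this group: if a^33 ≡ b^33 then (ab^{−1})^33 = 1, and the only element of order dividing gcd(33, 40) = 1 is 1, so a = b.
With σ(0) = 0 this makes σ injective on all of ℤ/41ℤ, hence bijective (finite equal-size domain and codomain). In particular σ is bijective.
Since σ is bijective, we find the preimage of 35. The inverse of x ↦ x^33 on (ℤ/41ℤ)^× is x ↦ x^17, because 33·17 = 561 = 14·40 + 1 ≡ 1 (mod 40) and x^{40} = 1 for x ≠ 0 (Fermat). So σ⁻¹(35) = 35^17 mod 41.
Repeated squaring mod 41: 35^1 ≡ 35, 35^2 ≡ 35² = 1225 ≡ 36, 35^4 ≡ 36² = 1296 ≡ 25, 35^8 ≡ 25² = 625 ≡ 10, 35^16 ≡ 10² = 100 ≡ 18. Since 17 = 16 + 1, 35^17 ≡ 18·35: 18·35 = 630 ≡ 15. So 35^17 ≡ 15 (mod 41).
Hence σ⁻¹(35) = 15.

15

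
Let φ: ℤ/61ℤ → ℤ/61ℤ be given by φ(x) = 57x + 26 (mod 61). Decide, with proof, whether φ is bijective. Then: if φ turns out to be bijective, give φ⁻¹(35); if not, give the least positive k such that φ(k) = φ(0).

Recall that φ is injective when φ(u) = φ(v) forces u = v.
If φ(u) = φ(v), then 57u ≡ 57v (mod 61). Because gcd(57, 61) = 1, we may cancel 57 to get u ≡ v (mod 61).
We now compute 57⁻¹ mod 61 explicitly. Euclid's algorithm: 61 = 1·57 + 4, 57 = 14·4 + 1; back-substituting gives 1 = 15·57 − 14·61, so 57⁻¹ ≡ 15 (mod 61).
Then y ↦ 15(y − 26) is a two-sided inverse to φ, so every y ∈ ℤ/61ℤ has a preimage.
Therefore φ is bijective.
Since φ is bijective, we compute φ⁻¹(35): solve 57x + 26 ≡ 35 (mod 61), i.e. 57x ≡ 9 (mod 61).
Multiplying by 57⁻¹ = 15 gives x ≡ 15·9 = 135 = 2·61 + 13 ≡ 13 (mod 61).
Check: φ(13) = 57·13 + 26 = 767 = 12·61 + 35 ≡ 35 (mod 61).

13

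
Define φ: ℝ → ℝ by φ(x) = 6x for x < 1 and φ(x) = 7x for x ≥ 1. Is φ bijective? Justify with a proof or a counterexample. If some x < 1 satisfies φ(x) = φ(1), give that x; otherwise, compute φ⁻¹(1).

1/6

Both pieces are strictly increasing (slopes 6 and 7), so each is injective on its own interval.
The left piece maps (−∞, 1) onto (−∞, 6); the right piece maps [1, ∞) onto [7, ∞).
The images leave a gap (6 has no preimage), so φ is not surjective, hence not bijective.
Because the two images are disjoint, no x < 1 has φ(x) = φ(1), so we compute φ⁻¹(1): 1 lies in (−∞, 6), so solve 6x = 1: x = (1 − 0)/6 = 1/6.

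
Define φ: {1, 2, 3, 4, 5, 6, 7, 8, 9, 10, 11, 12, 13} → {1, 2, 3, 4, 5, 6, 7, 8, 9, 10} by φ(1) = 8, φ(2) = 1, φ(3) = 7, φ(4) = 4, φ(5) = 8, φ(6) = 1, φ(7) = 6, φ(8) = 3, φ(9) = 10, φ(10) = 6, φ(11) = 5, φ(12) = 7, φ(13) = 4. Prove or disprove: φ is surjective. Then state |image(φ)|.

8

No element maps to 2, so φ is not surjective.
The image of φ is {1, 3, 4, 5, 6, 7, 8, 10}, which has 8 elements.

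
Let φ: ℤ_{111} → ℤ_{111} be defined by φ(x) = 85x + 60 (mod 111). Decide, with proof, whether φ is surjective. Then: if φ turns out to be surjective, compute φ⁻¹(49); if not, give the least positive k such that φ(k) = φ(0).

73

Since gcd(85, 111) = 1, 85 is invertible modulo 111. Euclid's algorithm: 111 = 1·85 + 26, 85 = 3·26 + 7, 26 = 3·7 + 5, 7 = 1·5 + 2, 5 = 2·2 + 1; back-substituting gives 1 = 64·85 − 49·111, so 85⁻¹ ≡ 64 (mod 111).
For any y ∈ ℤ_{111}, x = 64(y − 60) mod 111 satisfies φ(x) = 85·64(y − 60) + 60 ≡ y (since 85·64 ≡ 1 mod 111). So every y has a preimage.
Therefore φ is surjective.
Since φ is surjective, we compute φ⁻¹(49): solve 85x + 60 ≡ 49 (mod 111), i.e. 85x ≡ 100 (mod 111).
Multiplying by 85⁻¹ = 64 gives x ≡ 64·100 = 6400 = 57·111 + 73 ≡ 73 (mod 111).
Check: φ(73) = 85·73 + 60 = 6265 = 56·111 + 49 ≡ 49 (mod 111).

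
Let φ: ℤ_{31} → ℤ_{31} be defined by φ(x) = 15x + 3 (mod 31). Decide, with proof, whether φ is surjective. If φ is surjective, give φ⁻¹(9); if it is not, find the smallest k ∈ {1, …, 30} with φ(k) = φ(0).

Recall: φ is surjective if every y in the codomain equals φ(x) for some x in the domain.
Since gcd(15, 31) = 1, 15 is invertible modulo 31. Euclid's algorithm: 31 = 2·15 + 1; back-substituting gives 1 = 29·15 − 14·31, so 15⁻¹ ≡ 29 (mod 31).
For any y ∈ ℤ_{31}, x = 29(y − 3) mod 31 satisfies φ(x) = 15·29(y − 3) + 3 ≡ y (since 15·29 ≡ 1 mod 31). So every y has a preimage.
So φ is surjective.
Since φ is surjective, we compute φ⁻¹(9): solve 15x + 3 ≡ 9 (mod 31), i.e. 15x ≡ 6 (mod 31).
Multiplying by 15⁻¹ = 29 gives x ≡ 29·6 = 174 = 5·31 + 19 ≡ 19 (mod 31).
Check: φ(19) = 15·19 + 3 = 288 = 9·31 + 9 ≡ 9 (mod 31).

19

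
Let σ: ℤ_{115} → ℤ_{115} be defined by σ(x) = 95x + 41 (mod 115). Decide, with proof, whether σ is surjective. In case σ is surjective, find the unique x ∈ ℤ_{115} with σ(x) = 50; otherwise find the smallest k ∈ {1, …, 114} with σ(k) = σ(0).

23

Since gcd(95, 115) = 5, we have 95x ≡ 0 (mod 5) for all x, so σ(x) ≡ 1 (mod 5).
But 0 ≢ 1 (mod 5), so 0 ∈ ℤ_{115} has no preimage. Thus σ is not surjective.
Since σ is not surjective, we find the least positive k with σ(k) = σ(0): this means 95k ≡ 0 (mod 115), i.e. 115 ∣ 95k. Since gcd(95, 115) = 5, dividing through by 5 this holds exactly when 23 ∣ 19k, and as gcd(19, 23) = 1, exactly when 23 ∣ k.
The smallest positive such k is 23.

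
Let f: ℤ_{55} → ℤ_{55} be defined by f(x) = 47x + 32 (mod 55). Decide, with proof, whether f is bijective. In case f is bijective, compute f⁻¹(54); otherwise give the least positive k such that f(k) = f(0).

If f(a) = f(b), then 47a ≡ 47b (mod 55). Because gcd(47, 55) = 1, we may cancel 47 to get a ≡ b (mod 55).
We now compute 47⁻¹ mod 55 explicitly. Euclid's algorithm: 55 = 1·47 + 8, 47 = 5·8 + 7, 8 = 1·7 + 1; back-substituting gives 1 = 48·47 − 41·55, so 47⁻¹ ≡ 48 (mod 55).
For any y ∈ ℤ_{55}, x = 48(y − 32) mod 55 satisfies f(x) = 47·48(y − 32) + 32 ≡ y (since 47·48 ≡ 1 mod 55). So every y has a preimage.
Therefore f is bijective.
Since f is bijective, we find f⁻¹(54): we need 47x ≡ 54 − 32 ≡ 22 (mod 55). Using 47⁻¹ = 48: x ≡ 48·22 = 1056 = 19·55 + 11, so x = 11.
Check: f(11) = 47·11 + 32 = 549 = 9·55 + 54 ≡ 54 (mod 55).

11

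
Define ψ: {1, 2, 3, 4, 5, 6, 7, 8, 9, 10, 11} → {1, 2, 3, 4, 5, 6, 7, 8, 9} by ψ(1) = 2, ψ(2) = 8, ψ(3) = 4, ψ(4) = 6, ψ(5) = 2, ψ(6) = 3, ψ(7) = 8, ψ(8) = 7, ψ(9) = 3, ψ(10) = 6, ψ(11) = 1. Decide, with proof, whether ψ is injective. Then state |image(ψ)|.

7

ψ(1) = 2 = ψ(5) with 1 ≠ 5, so ψ is not injective.
The image of ψ is {1, 2, 3, 4, 6, 7, 8}, which has 7 elements.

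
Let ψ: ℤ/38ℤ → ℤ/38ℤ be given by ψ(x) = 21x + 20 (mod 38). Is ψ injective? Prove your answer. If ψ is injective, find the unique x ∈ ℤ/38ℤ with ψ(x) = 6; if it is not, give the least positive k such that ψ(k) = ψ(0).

If ψ(x_1) = ψ(x_2), then 21x_1 ≡ 21x_2 (mod 38). Because gcd(21, 38) = 1, we may cancel 21 to get x_1 ≡ x_2 (mod 38).
Thus ψ is injective.
We now compute 21⁻¹ mod 38 explicitly. Euclid's algorithm: 38 = 1·21 + 17, 21 = 1·17 + 4, 17 = 4·4 + 1; back-substituting gives 1 = 29·21 − 16·38, so 21⁻¹ ≡ 29 (mod 38).
Since ψ is injective, we find ψ⁻¹(6): we need 21x ≡ 6 − 20 ≡ 24 (mod 38). Using 21⁻¹ = 29: x ≡ 29·24 = 696 = 18·38 + 12, so x = 12.
Check: ψ(12) = 21·12 + 20 = 272 = 7·38 + 6 ≡ 6 (mod 38).

12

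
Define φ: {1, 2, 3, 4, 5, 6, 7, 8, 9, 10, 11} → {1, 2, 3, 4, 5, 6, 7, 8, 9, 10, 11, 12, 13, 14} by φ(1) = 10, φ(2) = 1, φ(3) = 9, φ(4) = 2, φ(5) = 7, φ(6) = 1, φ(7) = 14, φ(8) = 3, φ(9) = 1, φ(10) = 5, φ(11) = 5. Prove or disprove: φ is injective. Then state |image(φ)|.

8

φ(2) = 1 = φ(6) with 2 ≠ 6, so φ is not injective.
The image of φ is {1, 2, 3, 5, 7, 9, 10, 14}, which has 8 elements.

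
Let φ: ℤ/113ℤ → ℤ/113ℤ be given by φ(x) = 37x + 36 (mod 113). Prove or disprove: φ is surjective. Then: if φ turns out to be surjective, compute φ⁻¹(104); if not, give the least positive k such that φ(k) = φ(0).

11

Since gcd(37, 113) = 1, 37 is invertible modulo 113. Euclid's algorithm: 113 = 3·37 + 2, 37 = 18·2 + 1; back-substituting gives 1 = 55·37 − 18·113, so 37⁻¹ ≡ 55 (mod 113).
For any y ∈ ℤ/113ℤ, x = 55(y − 36) mod 113 satisfies φ(x) = 37·55(y − 36) + 36 ≡ y (since 37·55 ≡ 1 mod 113). So every y has a preimage.
So φ is surjective.
Since φ is surjective, we find φ⁻¹(104): we need 37x ≡ 104 − 36 ≡ 68 (mod 113). Using 37⁻¹ = 55: x ≡ 55·68 = 3740 = 33·113 + 11, so x = 11.
Check: φ(11) = 37·11 + 36 = 443 = 3·113 + 104 ≡ 104 (mod 113).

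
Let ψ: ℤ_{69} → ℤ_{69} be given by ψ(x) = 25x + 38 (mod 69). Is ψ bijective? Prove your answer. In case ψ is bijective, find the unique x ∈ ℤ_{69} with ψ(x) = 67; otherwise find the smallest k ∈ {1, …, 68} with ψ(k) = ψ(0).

Recall that ψ is injective if ψ(s) = ψ(t) implies s = t.
Suppose ψ(s) = ψ(t) in ℤ_{69}. Then 25s + 38 ≡ 25t + 38 (mod 69), hence 25(s − t) ≡ 0 (mod 69).
Since gcd(25, 69) = 1, 25 is invertible modulo 69, so s − t ≡ 0 (mod 69), i.e. s = t.
We now compute 25⁻¹ mod 69 explicitly. Euclid's algorithm: 69 = 2·25 + 19, 25 = 1·19 + 6, 19 = 3·6 + 1; back-substituting gives 1 = 58·25 − 21·69, so 25⁻¹ ≡ 58 (mod 69).
For any y ∈ ℤ_{69}, x = 58(y − 38) mod 69 satisfies ψ(x) = 25·58(y − 38) + 38 ≡ y (since 25·58 ≡ 1 mod 69). So every y has a preimage.
Hence ψ is bijective.
Since ψ is bijective, we compute ψ⁻¹(67): solve 25x + 38 ≡ 67 (mod 69), i.e. 25x ≡ 29 (mod 69).
Multiplying by 25⁻¹ = 58 gives x ≡ 58·29 = 1682 = 24·69 + 26 ≡ 26 (mod 69).
Check: ψ(26) = 25·26 + 38 = 688 = 9·69 + 67 ≡ 67 (mod 69).

26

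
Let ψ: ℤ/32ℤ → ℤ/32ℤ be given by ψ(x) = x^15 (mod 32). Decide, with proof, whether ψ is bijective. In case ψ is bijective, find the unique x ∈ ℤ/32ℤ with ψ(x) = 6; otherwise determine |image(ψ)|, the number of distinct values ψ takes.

ψ(0) = 0^15 = 0.
ψ(2): Repeated squaring mod 32: 2^1 ≡ 2, 2^2 ≡ 2² = 4, 2^4 ≡ 4² = 16, 2^8 ≡ 16² = 256 ≡ 0. Since 15 = 8 + 4 + 2 + 1, 2^15 ≡ 0·16·4·2: 0·16 = 0, then 0·4 = 0, then 0·2 = 0. So 2^15 ≡ 0 (mod 32).
So ψ(0) = ψ(2) = 0 while 0 ≠ 2, hence ψ is not injective, hence not bijective.
Since ψ is not bijective, we determine |image(ψ)|. Computing x^15 mod 32 for each x (by repeated squaring, reducing mod 32 at every step), the values ψ(0), ψ(1), …, ψ(31) are: 0, 1, 0, 11, 0, 13, 0, 23, 0, 25, 0, 3, 0, 5, 0, 15, 0, 17, 0, 27, 0, 29, 0, 7, 0, 9, 0, 19, 0, 21, 0, 31.
The distinct values are {0, 1, 3, 5, 7, 9, 11, 13, 15, 17, 19, 21, 23, 25, 27, 29, 31}; there are 17 of them.

17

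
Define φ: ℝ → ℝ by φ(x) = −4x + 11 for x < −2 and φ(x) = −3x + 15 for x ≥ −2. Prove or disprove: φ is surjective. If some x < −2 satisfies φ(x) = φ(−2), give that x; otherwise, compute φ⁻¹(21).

-5/2

Both pieces are strictly decreasing (slopes −4 and −3), so each is injective on its own interval.
The left piece maps (−∞, −2) onto (19, ∞); the right piece maps [−2, ∞) onto (−∞, 21].
The union (19, ∞) ∪ (−∞, 21] covers ℝ, so φ is surjective.
For the follow-up: the images overlap, so an x < −2 with φ(x) = φ(−2) exists. φ(−2) = 21; solving −4x + 11 = 21 for x < −2 gives x = (21 − 11)/(−4) = −5/2.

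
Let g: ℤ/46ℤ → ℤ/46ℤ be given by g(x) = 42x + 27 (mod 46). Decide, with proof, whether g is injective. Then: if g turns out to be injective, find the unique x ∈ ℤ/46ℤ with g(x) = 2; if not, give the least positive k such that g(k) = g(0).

We have gcd(42, 46) = 2 > 1. Taking a = 0 and b = 23: g(0) = 27 and g(23) = 42·23 + 27 = 993 ≡ 27 (mod 46).
So g(0) = g(23) while 0 ≠ 23, therefore g is not injective.
Since g is not injective, we find the least positive k with g(k) = g(0): this means 42k ≡ 0 (mod 46), i.e. 46 ∣ 42k. Since gcd(42, 46) = 2, dividing through by 2 this holds exactly when 23 ∣ 21k, and as gcd(21, 23) = 1, exactly when 23 ∣ k.
The smallest positive such k is 23.

23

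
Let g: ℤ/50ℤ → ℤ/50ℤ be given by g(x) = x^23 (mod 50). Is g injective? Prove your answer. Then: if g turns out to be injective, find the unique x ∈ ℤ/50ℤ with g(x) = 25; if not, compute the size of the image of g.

42

g(0) = 0^23 = 0.
g(10): Repeated squaring mod 50: 10^1 ≡ 10, 10^2 ≡ 10² = 100 ≡ 0, 10^4 ≡ 0² = 0, 10^8 ≡ 0² = 0, 10^16 ≡ 0² = 0. Since 23 = 16 + 4 + 2 + 1, 10^23 ≡ 0·0·0·10: 0·0 = 0, then 0·0 = 0, then 0·10 = 0. So 10^23 ≡ 0 (mod 50).
So g(0) = g(10) = 0 while 0 ≠ 10, thus g is not injective.
Since g is not injective, we determine |image(g)|. Computing x^23 mod 50 for each x (by repeated squaring, reducing mod 50 at every step), the values g(0), g(1), …, g(49) are: 0, 1, 8, 27, 14, 25, 16, 43, 12, 29, 0, 31, 28, 47, 44, 25, 46, 13, 32, 9, 0, 11, 48, 17, 24, 25, 26, 33, 2, 39, 0, 41, 18, 37, 4, 25, 6, 3, 22, 19, 0, 21, 38, 7, 34, 25, 36, 23, 42, 49.
The distinct values are {0, 1, 2, 3, 4, 6, 7, 8, 9, 11, 12, 13, 14, 16, 17, 18, 19, 21, 22, 23, 24, 25, 26, 27, 28, 29, 31, 32, 33, 34, 36, 37, 38, 39, 41, 42, 43, 44, 46, 47, 48, 49}; there are 42 of them.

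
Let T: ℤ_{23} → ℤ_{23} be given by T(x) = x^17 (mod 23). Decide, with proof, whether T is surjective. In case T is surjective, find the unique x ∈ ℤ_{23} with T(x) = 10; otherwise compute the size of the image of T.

Since 23 is prime, the nonzero elements of ℤ_{23} form a cyclic group of order 22.
As gcd(17, 22) = 1, raising to the 17th power is a bijection on this group: if s^17 ≡ t^17 then (st^{−1})^17 = 1, and the only element of order dividing gcd(17, 22) = 1 is 1, so s = t.
With T(0) = 0 this makes T injective on all of ℤ_{23}, hence bijective (finite equal-size domain and codomain). In particular T is surjective.
Since T is surjective, we find the preimage of 10. The inverse of x ↦ x^17 on (ℤ_{23})^× is x ↦ x^13, because 17·13 = 221 = 10·22 + 1 ≡ 1 (mod 22) and x^{22} = 1 for x ≠ 0 (Fermat). So T⁻¹(10) = 10^13 mod 23.
Repeated squaring mod 23: 10^1 ≡ 10, 10^2 ≡ 10² = 100 ≡ 8, 10^4 ≡ 8² = 64 ≡ 18, 10^8 ≡ 18² = 324 ≡ 2. Since 13 = 8 + 4 + 1, 10^13 ≡ 2·18·10: 2·18 = 36 ≡ 13, then 13·10 = 130 ≡ 15. So 10^13 ≡ 15 (mod 23).
Hence T⁻¹(10) = 15.

15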